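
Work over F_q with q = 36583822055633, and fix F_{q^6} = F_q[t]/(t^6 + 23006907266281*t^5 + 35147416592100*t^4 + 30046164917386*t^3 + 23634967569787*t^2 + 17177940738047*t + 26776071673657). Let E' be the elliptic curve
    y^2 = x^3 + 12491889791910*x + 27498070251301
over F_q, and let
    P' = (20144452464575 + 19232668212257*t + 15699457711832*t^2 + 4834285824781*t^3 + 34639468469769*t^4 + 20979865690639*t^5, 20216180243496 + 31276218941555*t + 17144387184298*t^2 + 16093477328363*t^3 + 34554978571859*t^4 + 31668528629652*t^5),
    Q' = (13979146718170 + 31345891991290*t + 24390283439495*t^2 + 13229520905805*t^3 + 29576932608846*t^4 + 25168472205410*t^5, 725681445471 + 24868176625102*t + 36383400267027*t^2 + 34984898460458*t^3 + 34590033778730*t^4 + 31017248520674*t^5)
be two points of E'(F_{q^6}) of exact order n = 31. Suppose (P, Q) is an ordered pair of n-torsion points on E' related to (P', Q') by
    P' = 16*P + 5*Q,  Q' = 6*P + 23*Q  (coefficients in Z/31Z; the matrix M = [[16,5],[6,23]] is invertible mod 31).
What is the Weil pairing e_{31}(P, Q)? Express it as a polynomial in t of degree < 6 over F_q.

e_{31} is bilinear + alternating on E[31], so e_{31}(16*P + 5*Q, 6*P + 23*Q) = e_{31}(P,Q)^(16*23-5*6).
det(M) mod 31 = 28; its inverse in (Z/31)^* is 10 (check: 28*10 mod 31 = 1).
n = 31 = (11111)_2 (5 bits, wt 5); accumulate f_{31,P'}(Q'+S)/f_{31,P'}(S) along the 4-step ladder.
So e_{31}(P',Q') = 23139547484754 + 17373744015705*t + 33358176874743*t^2 + 28751122314151*t^3 + 12894997887038*t^4 + 18141915054585*t^5.
Finally e_{31}(P,Q) = 10575721132547 + 22296881885514*t + 26605208265845*t^2 + 24497159238377*t^3 + 5526654375482*t^4 + 17908894884020*t^5.

10575721132547 + 22296881885514*t + 26605208265845*t^2 + 24497159238377*t^3 + 5526654375482*t^4 + 17908894884020*t^5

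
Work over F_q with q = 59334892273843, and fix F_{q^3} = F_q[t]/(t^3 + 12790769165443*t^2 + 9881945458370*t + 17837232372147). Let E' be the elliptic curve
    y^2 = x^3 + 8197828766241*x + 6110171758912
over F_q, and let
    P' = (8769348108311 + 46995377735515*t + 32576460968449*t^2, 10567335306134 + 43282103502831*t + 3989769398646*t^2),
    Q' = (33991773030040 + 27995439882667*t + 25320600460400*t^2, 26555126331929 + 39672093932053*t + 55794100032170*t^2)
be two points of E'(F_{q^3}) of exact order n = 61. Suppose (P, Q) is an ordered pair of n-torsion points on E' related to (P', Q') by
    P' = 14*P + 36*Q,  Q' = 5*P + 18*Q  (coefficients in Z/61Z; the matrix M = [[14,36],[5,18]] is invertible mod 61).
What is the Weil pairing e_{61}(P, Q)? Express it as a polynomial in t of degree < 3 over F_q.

49855484543564 + 25459869917418*t + 59295026836352*t^2

e_{61}(aP+bQ,cP+dQ) = e_{61}(P,Q)^(ad-bc); with (a,b,c,d)=(14,36,5,18) this gives the det-61 law.
So e_{61}(P,Q) = e_{61}(P',Q')^{50}, since 11*50 = 1 mod 61.
Double-and-add over 111101: 6-1 doublings, 5-1 additions; each step l_{T,T}/v_{2T} or l_{T,P'}/v at Q'+S for random S.
Result: e(P',Q') = 49339695139678 + 14725284106471*t + 57378736658221*t^2.
Hence e(P,Q) = 49855484543564 + 25459869917418*t + 59295026836352*t^2 in F_{59334892273843^3}^*.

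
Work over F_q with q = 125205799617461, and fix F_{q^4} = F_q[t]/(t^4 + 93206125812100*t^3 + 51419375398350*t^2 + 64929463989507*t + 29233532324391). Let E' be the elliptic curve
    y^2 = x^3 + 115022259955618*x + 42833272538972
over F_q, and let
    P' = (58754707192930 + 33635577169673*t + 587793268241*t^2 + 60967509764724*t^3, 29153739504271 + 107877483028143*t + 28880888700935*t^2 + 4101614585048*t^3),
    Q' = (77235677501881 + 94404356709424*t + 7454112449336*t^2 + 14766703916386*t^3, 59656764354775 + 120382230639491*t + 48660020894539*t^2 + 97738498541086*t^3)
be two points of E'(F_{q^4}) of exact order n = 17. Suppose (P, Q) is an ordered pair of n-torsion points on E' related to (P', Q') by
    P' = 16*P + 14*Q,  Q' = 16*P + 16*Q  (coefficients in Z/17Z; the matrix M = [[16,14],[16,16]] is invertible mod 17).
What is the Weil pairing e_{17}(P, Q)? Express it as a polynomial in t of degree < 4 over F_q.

Alternating bilinearity on E[17] (values in mu_{17} in F_{125205799617461^4}) gives e(P',Q') = e(P,Q)^det(M).
det M = 16*16 - 14*16 = 32 = 15 (mod 17); 15^{-1} = 8 (mod 17).
5-bit Miller (10001) on E'/F_{125205799617461} with a'=115022259955618, b'=42833272538972: accumulate tangent/chord ratios at Q'+S and P'+S'.
Miller gives e_{17}(P',Q') = 33770025419676 + 79253133128334*t + 38555923648326*t^2 + 13026004513540*t^3 in F_{125205799617461^4}.
Thus e_{17}(P,Q) = 110972032141626 + 24256791568288*t + 46945582284623*t^2 + 18251788596003*t^3.

110972032141626 + 24256791568288*t + 46945582284623*t^2 + 18251788596003*t^3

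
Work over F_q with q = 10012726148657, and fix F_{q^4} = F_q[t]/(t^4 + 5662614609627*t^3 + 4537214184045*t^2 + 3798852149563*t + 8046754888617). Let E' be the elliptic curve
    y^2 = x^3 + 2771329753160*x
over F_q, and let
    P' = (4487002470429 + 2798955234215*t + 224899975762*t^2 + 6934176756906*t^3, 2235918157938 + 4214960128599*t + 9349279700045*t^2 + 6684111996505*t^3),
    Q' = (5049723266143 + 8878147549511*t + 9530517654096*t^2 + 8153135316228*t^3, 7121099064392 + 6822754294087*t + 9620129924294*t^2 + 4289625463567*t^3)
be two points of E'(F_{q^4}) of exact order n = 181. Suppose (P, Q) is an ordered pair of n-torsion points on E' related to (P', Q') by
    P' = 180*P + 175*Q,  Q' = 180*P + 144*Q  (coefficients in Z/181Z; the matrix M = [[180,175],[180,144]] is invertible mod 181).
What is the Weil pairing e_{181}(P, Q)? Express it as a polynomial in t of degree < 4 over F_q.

7285108704319 + 6347241712579*t + 1205607175483*t^2 + 5445875542831*t^3

The 181-Weil pairing on E[181] over F_{10012726148657} is alternating-bilinear: e_{181}(P',Q') = e_{181}(P,Q)^det(M).
So e_{181}(P,Q) = e_{181}(P',Q')^{146}, since 31*146 = 1 mod 181.
n = 181 = (10110101)_2 (8 bits, wt 5); accumulate f_{181,P'}(Q'+S)/f_{181,P'}(S) along the 7-step ladder.
The quotient is 8096167607150 + 6307405662939*t + 9275213734449*t^2 + 2592813744404*t^3.
Hence e(P,Q) = 7285108704319 + 6347241712579*t + 1205607175483*t^2 + 5445875542831*t^3 in F_{10012726148657^4}^*.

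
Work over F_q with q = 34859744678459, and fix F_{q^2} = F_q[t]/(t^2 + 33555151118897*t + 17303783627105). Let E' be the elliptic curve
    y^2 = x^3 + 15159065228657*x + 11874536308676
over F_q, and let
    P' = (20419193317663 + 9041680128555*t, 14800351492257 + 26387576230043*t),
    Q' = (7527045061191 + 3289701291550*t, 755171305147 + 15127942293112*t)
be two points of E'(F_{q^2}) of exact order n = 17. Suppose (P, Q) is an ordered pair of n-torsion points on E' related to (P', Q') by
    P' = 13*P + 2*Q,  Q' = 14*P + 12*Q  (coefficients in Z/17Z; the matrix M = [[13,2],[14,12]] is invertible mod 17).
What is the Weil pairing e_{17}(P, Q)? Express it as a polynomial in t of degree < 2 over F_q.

Alternating bilinearity on E[17] (values in mu_{17} in F_{34859744678459^2}) gives e(P',Q') = e(P,Q)^det(M).
13*12 - 2*14 = 128; reduced mod 17: det = 9, inverse 2.
Run Miller on y^2=x^3+15159065228657*x+11874536308676 over F_{34859744678459}: ladder 10001 (5 bits); e = f_P(D_Q)/f_Q(D_P).
So e_{17}(P',Q') = 28234716928701 + 23030135914004*t.
e_{17}(P,Q) = (28234716928701 + 23030135914004*t)^{2} = 14606601930423 + 12586312330954*t.

14606601930423 + 12586312330954*t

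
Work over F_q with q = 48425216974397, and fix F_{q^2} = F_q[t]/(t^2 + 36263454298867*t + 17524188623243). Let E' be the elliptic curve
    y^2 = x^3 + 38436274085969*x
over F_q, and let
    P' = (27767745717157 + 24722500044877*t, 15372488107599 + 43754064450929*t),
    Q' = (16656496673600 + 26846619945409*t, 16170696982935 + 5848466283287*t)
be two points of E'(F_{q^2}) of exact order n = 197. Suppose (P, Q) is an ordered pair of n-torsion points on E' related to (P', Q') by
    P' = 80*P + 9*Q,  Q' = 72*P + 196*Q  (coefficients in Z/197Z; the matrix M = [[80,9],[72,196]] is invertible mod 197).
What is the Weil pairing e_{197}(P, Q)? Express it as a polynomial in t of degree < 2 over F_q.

24388202868593 + 47669587407137*t

The 197-Weil pairing on E[197] over F_{48425216974397} is alternating-bilinear: e_{197}(P',Q') = e_{197}(P,Q)^det(M).
det(M) mod 197 = 60; its inverse in (Z/197)^* is 23 (check: 60*23 mod 197 = 1).
Run Miller on y^2=x^3+38436274085969*x over F_{48425216974397}: ladder 11000101 (8 bits); e = f_P(D_Q)/f_Q(D_P).
The quotient is 45366239608146 + 15056598854681*t.
e_{197}(P,Q) = (45366239608146 + 15056598854681*t)^{23} = 24388202868593 + 47669587407137*t.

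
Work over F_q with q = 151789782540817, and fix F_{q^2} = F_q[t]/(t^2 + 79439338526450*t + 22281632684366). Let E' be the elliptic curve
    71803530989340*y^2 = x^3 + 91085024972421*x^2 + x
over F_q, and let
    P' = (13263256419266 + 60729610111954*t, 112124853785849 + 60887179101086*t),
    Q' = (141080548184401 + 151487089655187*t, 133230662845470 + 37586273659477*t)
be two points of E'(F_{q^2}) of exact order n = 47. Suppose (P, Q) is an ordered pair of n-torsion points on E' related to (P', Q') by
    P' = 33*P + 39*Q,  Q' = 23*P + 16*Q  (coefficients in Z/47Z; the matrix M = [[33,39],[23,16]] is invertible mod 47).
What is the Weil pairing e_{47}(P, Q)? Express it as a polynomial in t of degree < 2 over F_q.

124584078434568 + 71183543595442*t

The 47-Weil pairing on E[47] over F_{151789782540817} is alternating-bilinear: e_{47}(P',Q') = e_{47}(P,Q)^det(M).
det(M) mod 47 = 7; its inverse in (Z/47)^* is 27 (check: 7*27 mod 47 = 1).
Set x_W=39866392771698*u+48244418890681, y_W=39866392771698*v; then E': y_W^2=x_W^3+19510361835549*x_W+102333356851946.
Double-and-add over 101111: 6-1 doublings, 5-1 additions; each step l_{T,T}/v_{2T} or l_{T,P'}/v at Q'+S for random S.
The quotient is 24170535428899 + 36704822278451*t.
Raise to 27: e(P,Q) = 124584078434568 + 71183543595442*t in mu_{47}.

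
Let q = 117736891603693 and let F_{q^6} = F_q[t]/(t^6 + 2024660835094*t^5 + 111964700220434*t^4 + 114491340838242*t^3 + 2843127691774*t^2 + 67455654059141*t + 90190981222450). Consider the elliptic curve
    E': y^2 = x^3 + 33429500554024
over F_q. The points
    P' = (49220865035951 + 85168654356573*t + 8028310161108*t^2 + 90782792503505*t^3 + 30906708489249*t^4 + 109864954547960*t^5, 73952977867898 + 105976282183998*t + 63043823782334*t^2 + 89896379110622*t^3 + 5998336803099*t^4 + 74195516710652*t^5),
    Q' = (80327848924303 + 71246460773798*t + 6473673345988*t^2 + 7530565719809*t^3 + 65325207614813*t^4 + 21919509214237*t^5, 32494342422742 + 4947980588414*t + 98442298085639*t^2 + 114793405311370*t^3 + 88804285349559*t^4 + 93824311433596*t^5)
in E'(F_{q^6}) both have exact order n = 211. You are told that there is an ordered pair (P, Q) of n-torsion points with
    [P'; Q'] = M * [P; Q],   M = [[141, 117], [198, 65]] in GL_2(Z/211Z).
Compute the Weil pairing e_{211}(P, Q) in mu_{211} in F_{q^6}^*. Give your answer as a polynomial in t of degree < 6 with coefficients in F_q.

e_{211} is bilinear + alternating on E[211], so e_{211}(141*P + 117*Q, 198*P + 65*Q) = e_{211}(P,Q)^(141*65-117*198).
det M = 141*65 - 117*198 = -14001 = 136 (mod 211); 136^{-1} = 45 (mod 211).
8-bit Miller (11010011) on E'/F_{117736891603693} with a'=0, b'=33429500554024: accumulate tangent/chord ratios at Q'+S and P'+S'.
f_P(D_Q)/f_Q(D_P) = 106505173658038 + 69169195967013*t + 84335387526257*t^2 + 107553119005019*t^3 + 98172055364220*t^4 + 95747289894285*t^5.
Raise to 45: e(P,Q) = 39297377707445 + 116714431769407*t + 103666067964239*t^2 + 75804714705344*t^3 + 95370571433577*t^4 + 55815999026554*t^5 in mu_{211}.

39297377707445 + 116714431769407*t + 103666067964239*t^2 + 75804714705344*t^3 + 95370571433577*t^4 + 55815999026554*t^5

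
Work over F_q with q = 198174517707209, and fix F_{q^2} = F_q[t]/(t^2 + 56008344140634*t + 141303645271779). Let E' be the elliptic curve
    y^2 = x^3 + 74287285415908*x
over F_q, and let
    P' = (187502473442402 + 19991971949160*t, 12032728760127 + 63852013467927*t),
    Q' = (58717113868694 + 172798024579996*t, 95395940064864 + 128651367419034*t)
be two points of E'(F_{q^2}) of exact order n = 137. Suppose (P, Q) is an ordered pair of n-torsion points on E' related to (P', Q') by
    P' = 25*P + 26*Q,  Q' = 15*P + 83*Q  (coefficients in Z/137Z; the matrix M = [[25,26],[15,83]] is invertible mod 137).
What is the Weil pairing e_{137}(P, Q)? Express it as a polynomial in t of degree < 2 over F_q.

59186096390601 + 102020858757347*t

Alternating bilinearity on E[137] (values in mu_{137} in F_{198174517707209^2}) gives e(P',Q') = e(P,Q)^det(M).
det M = 25*83 - 26*15 = 1685 = 41 (mod 137); 41^{-1} = 127 (mod 137).
Build f_{137,P'} and f_{137,Q'} via the 8-bit ladder of 137=10001001_2; evaluate at shifted divisors; quotient in F_{198174517707209^2}.
Miller gives e_{137}(P',Q') = 183924774126401 + 45066535135016*t in F_{198174517707209^2}.
Finally e_{137}(P,Q) = 59186096390601 + 102020858757347*t.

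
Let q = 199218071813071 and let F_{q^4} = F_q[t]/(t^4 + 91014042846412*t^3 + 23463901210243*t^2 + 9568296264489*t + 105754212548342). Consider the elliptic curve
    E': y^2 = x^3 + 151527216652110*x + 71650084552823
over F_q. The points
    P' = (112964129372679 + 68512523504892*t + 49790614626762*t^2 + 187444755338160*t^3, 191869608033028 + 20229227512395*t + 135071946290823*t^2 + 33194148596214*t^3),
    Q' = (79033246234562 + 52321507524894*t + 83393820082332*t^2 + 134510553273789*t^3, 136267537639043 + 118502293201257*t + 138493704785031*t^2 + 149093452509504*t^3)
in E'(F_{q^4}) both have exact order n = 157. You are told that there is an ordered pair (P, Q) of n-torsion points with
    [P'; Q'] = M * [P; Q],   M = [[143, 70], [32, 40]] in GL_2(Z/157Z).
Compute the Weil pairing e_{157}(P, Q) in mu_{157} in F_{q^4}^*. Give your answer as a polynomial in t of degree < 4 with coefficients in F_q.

133821808771155 + 52372677439074*t + 79966956112188*t^2 + 191531890144041*t^3

Under M = [[143,70],[32,40]] in GL_2(Z/157), e_{157}(P',Q') = e_{157}(P,Q)^(143*40-70*32 mod 157).
det(M) mod 157 = 26; its inverse in (Z/157)^* is 151 (check: 26*151 mod 157 = 1).
Double-and-add over 10011101: 8-1 doublings, 5-1 additions; each step l_{T,T}/v_{2T} or l_{T,P'}/v at Q'+S for random S.
The quotient is 182969359860683 + 44320358611670*t + 131483282546968*t^2 + 7562597898387*t^3.
Thus e_{157}(P,Q) = 133821808771155 + 52372677439074*t + 79966956112188*t^2 + 191531890144041*t^3.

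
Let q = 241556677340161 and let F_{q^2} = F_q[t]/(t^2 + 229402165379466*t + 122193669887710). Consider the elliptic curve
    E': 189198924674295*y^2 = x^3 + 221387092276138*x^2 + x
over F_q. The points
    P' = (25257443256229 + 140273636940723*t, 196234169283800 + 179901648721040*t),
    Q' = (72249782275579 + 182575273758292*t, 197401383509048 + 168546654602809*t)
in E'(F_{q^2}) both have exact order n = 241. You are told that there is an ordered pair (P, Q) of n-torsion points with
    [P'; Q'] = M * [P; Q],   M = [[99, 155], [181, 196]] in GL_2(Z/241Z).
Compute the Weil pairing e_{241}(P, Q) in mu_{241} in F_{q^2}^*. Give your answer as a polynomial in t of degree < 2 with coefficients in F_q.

Since e_{241}(P,P)=e_{241}(Q,Q)=1 and e_{241}(Q,P)=e_{241}(P,Q)^{-1}, expanding e_{241}(99*P + 155*Q,181*P + 196*Q) leaves e(P,Q)^det(M).
Inverting 25 mod 241: 135. Thus e_{241}(P,Q) = e(P',Q')^{135}.
Set x_W=6166709053897*u+87664547729765, y_W=6166709053897*v; then E': y_W^2=x_W^3+84346450104650*x_W+180739349119799.
8-bit Miller (11110001) on E'/F_{241556677340161} with a'=84346450104650, b'=180739349119799: accumulate tangent/chord ratios at Q'+S and P'+S'.
The quotient is 207634257708424 + 116204332465847*t.
(207634257708424 + 116204332465847*t)^{135} mod (241556677340161,f) = 29570423424618 + 153494536915527*t.

29570423424618 + 153494536915527*t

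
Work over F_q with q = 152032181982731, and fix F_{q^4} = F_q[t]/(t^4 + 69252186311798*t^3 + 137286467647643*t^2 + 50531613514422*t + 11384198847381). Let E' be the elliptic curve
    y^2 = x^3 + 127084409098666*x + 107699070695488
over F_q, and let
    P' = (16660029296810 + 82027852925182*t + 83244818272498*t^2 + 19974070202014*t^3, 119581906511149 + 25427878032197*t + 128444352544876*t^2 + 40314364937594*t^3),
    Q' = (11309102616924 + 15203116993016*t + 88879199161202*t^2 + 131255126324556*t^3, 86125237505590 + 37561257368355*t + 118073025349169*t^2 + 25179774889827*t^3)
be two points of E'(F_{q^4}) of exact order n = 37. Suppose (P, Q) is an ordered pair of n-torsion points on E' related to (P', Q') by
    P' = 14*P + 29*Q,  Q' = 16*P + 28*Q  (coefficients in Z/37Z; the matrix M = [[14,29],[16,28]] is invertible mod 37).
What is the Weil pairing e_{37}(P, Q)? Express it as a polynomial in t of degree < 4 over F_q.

9289235786103 + 67711926469772*t + 15635417156269*t^2 + 58879663009004*t^3

e_{37} is bilinear + alternating on E[37], so e_{37}(14*P + 29*Q, 16*P + 28*Q) = e_{37}(P,Q)^(14*28-29*16).
Inverting 2 mod 37: 19. Thus e_{37}(P,Q) = e(P',Q')^{19}.
n = 37 = (100101)_2 (6 bits, wt 3); accumulate f_{37,P'}(Q'+S)/f_{37,P'}(S) along the 5-step ladder.
Result: e(P',Q') = 70102671568745 + 7452640149086*t + 13823617017937*t^2 + 126158981195218*t^3.
Finally e_{37}(P,Q) = 9289235786103 + 67711926469772*t + 15635417156269*t^2 + 58879663009004*t^3.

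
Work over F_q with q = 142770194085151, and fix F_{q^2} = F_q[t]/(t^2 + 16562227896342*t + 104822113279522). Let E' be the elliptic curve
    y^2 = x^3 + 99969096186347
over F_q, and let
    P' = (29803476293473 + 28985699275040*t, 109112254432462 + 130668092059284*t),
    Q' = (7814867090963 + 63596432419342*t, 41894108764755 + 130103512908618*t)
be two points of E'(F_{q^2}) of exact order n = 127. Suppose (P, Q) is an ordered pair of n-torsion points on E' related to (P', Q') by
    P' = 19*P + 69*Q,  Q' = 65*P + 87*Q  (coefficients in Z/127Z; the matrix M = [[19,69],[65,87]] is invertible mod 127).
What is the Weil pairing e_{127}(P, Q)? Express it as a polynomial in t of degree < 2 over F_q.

The 127-Weil pairing on E[127] over F_{142770194085151} is alternating-bilinear: e_{127}(P',Q') = e_{127}(P,Q)^det(M).
det M = 19*87 - 69*65 = -2832 = 89 (mod 127); 89^{-1} = 10 (mod 127).
7-bit Miller (1111111) on E'/F_{142770194085151} with a'=0, b'=99969096186347: accumulate tangent/chord ratios at Q'+S and P'+S'.
f_P(D_Q)/f_Q(D_P) = 89547120347452 + 91752462981519*t.
Hence e(P,Q) = 12158592991067 + 60914978282190*t in F_{142770194085151^2}^*.

12158592991067 + 60914978282190*t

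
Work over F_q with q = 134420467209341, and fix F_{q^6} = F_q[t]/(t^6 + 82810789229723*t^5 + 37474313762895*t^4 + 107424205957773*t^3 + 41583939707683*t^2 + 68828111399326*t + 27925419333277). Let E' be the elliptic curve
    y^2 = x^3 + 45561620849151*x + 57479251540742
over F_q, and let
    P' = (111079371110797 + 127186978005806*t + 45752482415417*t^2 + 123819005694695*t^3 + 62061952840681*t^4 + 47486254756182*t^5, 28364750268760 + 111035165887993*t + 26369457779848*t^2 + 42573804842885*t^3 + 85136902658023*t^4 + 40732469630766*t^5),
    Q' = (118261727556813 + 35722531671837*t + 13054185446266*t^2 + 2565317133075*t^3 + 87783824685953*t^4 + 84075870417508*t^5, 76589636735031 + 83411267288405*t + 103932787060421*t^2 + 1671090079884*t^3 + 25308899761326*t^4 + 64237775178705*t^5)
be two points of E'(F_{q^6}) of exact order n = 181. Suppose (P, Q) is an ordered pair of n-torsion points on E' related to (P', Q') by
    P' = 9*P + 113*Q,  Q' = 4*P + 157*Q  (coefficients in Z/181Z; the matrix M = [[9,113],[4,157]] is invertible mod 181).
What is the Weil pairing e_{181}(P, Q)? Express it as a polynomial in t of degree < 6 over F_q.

Since e_{181}(P,P)=e_{181}(Q,Q)=1 and e_{181}(Q,P)=e_{181}(P,Q)^{-1}, expanding e_{181}(9*P + 113*Q,4*P + 157*Q) leaves e(P,Q)^det(M).
Hence e(P,Q) = e(P',Q')^{139} where 139 = 56^{-1} mod 181.
n = 181 = (10110101)_2 (8 bits, wt 5); accumulate f_{181,P'}(Q'+S)/f_{181,P'}(S) along the 7-step ladder.
Miller gives e_{181}(P',Q') = 87761270002249 + 123353784436844*t + 75327791920461*t^2 + 12449165798065*t^3 + 50907470945633*t^4 + 94875879482426*t^5 in F_{134420467209341^6}.
Raise to 139: e(P,Q) = 34407022236723 + 49538628976001*t + 120914036440721*t^2 + 31371001152793*t^3 + 31131120053761*t^4 + 103679777485133*t^5 in mu_{181}.

34407022236723 + 49538628976001*t + 120914036440721*t^2 + 31371001152793*t^3 + 31131120053761*t^4 + 103679777485133*t^5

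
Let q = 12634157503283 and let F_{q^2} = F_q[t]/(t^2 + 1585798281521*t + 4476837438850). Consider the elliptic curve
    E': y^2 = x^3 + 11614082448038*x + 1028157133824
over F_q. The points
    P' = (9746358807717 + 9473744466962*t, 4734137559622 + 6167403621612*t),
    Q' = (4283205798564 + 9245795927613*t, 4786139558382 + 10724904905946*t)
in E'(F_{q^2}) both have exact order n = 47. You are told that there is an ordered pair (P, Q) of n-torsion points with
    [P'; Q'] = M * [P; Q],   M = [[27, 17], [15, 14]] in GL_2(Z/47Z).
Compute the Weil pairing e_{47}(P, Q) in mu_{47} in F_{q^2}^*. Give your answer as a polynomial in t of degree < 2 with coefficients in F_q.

8541587869622 + 2605259758596*t

Under M = [[27,17],[15,14]] in GL_2(Z/47), e_{47}(P',Q') = e_{47}(P,Q)^(27*14-17*15 mod 47).
So e_{47}(P,Q) = e_{47}(P',Q')^{13}, since 29*13 = 1 mod 47.
Run Miller on y^2=x^3+11614082448038*x+1028157133824 over F_{12634157503283}: ladder 101111 (6 bits); e = f_P(D_Q)/f_Q(D_P).
f_P(D_Q)/f_Q(D_P) = 8913861623116 + 6438794259039*t.
Raise to 13: e(P,Q) = 8541587869622 + 2605259758596*t in mu_{47}.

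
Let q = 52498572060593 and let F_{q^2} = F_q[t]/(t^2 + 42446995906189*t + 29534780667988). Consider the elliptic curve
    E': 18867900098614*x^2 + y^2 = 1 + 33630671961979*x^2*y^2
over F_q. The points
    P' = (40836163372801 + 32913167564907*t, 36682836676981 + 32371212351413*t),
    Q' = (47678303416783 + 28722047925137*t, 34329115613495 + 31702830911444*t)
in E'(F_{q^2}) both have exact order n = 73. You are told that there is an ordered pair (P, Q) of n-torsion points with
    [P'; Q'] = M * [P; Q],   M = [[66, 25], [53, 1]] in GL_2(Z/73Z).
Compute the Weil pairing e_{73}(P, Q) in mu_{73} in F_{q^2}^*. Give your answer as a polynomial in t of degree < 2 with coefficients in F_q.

15405029554624 + 1082371982596*t

Since e_{73}(P,P)=e_{73}(Q,Q)=1 and e_{73}(Q,P)=e_{73}(P,Q)^{-1}, expanding e_{73}(66*P + 25*Q,53*P + 1*Q) leaves e(P,Q)^det(M).
Inverting 55 mod 73: 4. Thus e_{73}(P,Q) = e(P',Q')^{4}.
Map (x,y)_Ed via u=(1+y)/(1-y), v=(1+y)/((1-y)x) to Montgomery A=0,B=3961835053636; then to (a',b')=(30283699835177,0).
n = 73 = (1001001)_2 (7 bits, wt 3); accumulate f_{73,P'}(Q'+S)/f_{73,P'}(S) along the 6-step ladder.
So e_{73}(P',Q') = 20382169359862 + 49885513649516*t.
Hence e(P,Q) = 15405029554624 + 1082371982596*t in F_{52498572060593^2}^*.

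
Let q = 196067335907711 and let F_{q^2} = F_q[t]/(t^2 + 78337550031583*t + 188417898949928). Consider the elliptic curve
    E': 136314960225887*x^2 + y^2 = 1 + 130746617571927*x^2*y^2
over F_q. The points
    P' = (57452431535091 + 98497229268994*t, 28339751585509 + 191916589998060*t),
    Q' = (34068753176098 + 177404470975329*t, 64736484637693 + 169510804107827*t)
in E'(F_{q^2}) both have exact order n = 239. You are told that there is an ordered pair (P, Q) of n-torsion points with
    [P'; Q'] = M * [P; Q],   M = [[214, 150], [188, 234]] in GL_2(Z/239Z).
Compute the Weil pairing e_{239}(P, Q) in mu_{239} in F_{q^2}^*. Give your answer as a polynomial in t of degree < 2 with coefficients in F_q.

Since e_{239}(P,P)=e_{239}(Q,Q)=1 and e_{239}(Q,P)=e_{239}(P,Q)^{-1}, expanding e_{239}(214*P + 150*Q,188*P + 234*Q) leaves e(P,Q)^det(M).
Hence e(P,Q) = e(P',Q')^{32} where 32 = 127^{-1} mod 239.
Map (x,y)_Ed via u=(1+y)/(1-y), v=(1+y)/((1-y)x) to Montgomery A=22394275965201,B=59020860619629; then to (a',b')=(81734346684670,119261331278455).
n = 239 = (11101111)_2 (8 bits, wt 7); accumulate f_{239,P'}(Q'+S)/f_{239,P'}(S) along the 7-step ladder.
Result: e(P',Q') = 8667034011509 + 180731428802566*t.
Finally e_{239}(P,Q) = 162438860992530 + 188549117083454*t.

162438860992530 + 188549117083454*t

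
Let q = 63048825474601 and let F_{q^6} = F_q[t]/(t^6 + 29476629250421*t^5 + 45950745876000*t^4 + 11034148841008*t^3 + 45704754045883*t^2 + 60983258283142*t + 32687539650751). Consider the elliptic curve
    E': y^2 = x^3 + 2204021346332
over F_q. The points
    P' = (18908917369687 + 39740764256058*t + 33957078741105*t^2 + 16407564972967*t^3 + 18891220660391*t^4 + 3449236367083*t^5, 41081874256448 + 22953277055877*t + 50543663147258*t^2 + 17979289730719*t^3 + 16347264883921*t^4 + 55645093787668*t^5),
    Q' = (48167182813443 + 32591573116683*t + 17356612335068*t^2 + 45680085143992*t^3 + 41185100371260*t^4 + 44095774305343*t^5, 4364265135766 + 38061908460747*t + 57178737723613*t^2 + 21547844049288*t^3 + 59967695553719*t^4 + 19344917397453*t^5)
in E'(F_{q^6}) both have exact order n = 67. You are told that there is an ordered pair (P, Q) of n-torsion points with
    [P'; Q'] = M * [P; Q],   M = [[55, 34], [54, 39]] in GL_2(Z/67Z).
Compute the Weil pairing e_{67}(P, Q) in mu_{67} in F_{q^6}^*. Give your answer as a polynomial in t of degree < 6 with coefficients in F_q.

11680632816763 + 23304768224786*t + 17550648646935*t^2 + 29373916294599*t^3 + 42869363921050*t^4 + 27162775989499*t^5

Under M = [[55,34],[54,39]] in GL_2(Z/67), e_{67}(P',Q') = e_{67}(P,Q)^(55*39-34*54 mod 67).
det(M) mod 67 = 41; its inverse in (Z/67)^* is 18 (check: 41*18 mod 67 = 1).
Double-and-add over 1000011: 7-1 doublings, 3-1 additions; each step l_{T,T}/v_{2T} or l_{T,P'}/v at Q'+S for random S.
Result: e(P',Q') = 34464821442446 + 43372613050094*t + 6063071730053*t^2 + 1875140043422*t^3 + 5991133172464*t^4 + 29549928855087*t^5.
(34464821442446 + 43372613050094*t + 6063071730053*t^2 + 1875140043422*t^3 + 5991133172464*t^4 + 29549928855087*t^5)^{18} mod (63048825474601,f) = 11680632816763 + 23304768224786*t + 17550648646935*t^2 + 29373916294599*t^3 + 42869363921050*t^4 + 27162775989499*t^5.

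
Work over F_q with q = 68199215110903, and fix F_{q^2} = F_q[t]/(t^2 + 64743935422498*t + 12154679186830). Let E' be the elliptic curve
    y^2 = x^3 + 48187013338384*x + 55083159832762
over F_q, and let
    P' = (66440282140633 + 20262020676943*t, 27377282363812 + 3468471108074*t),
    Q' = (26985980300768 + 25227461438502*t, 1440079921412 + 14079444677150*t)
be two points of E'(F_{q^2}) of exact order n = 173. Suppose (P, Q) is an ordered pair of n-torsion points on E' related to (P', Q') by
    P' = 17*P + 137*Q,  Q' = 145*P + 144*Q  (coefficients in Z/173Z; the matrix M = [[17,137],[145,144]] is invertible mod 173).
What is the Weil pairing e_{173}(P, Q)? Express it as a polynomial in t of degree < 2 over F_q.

Under M = [[17,137],[145,144]] in GL_2(Z/173), e_{173}(P',Q') = e_{173}(P,Q)^(17*144-137*145 mod 173).
So e_{173}(P,Q) = e_{173}(P',Q')^{34}, since 56*34 = 1 mod 173.
Run Miller on y^2=x^3+48187013338384*x+55083159832762 over F_{68199215110903}: ladder 10101101 (8 bits); e = f_P(D_Q)/f_Q(D_P).
So e_{173}(P',Q') = 6846771922203 + 11905478981655*t.
e_{173}(P,Q) = (6846771922203 + 11905478981655*t)^{34} = 30791604011822 + 16571118136030*t.

30791604011822 + 16571118136030*t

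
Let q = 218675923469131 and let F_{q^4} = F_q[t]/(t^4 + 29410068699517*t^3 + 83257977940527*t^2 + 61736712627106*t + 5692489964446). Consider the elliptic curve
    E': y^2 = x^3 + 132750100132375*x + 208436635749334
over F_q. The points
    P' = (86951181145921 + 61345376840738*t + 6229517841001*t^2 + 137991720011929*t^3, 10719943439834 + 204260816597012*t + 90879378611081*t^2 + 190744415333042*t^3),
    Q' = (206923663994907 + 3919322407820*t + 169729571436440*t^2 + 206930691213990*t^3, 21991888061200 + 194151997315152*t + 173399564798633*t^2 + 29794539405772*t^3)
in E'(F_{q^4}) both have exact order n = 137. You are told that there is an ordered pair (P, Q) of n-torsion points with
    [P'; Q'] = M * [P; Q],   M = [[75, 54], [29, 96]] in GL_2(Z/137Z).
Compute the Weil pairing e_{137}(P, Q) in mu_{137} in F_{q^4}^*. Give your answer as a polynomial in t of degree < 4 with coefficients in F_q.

114617177990126 + 214776707219463*t + 179064159172295*t^2 + 56561105287016*t^3

Since e_{137}(P,P)=e_{137}(Q,Q)=1 and e_{137}(Q,P)=e_{137}(P,Q)^{-1}, expanding e_{137}(75*P + 54*Q,29*P + 96*Q) leaves e(P,Q)^det(M).
Hence e(P,Q) = e(P',Q')^{129} where 129 = 17^{-1} mod 137.
Miller loop for e_{137} over F_{218675923469131^4}: bits of 137 = 10001001; 7 double steps + 2 add steps, l/v at each.
f_P(D_Q)/f_Q(D_P) = 105406152307936 + 167649192599336*t + 164385506298023*t^2 + 104391779386583*t^3.
Thus e_{137}(P,Q) = 114617177990126 + 214776707219463*t + 179064159172295*t^2 + 56561105287016*t^3.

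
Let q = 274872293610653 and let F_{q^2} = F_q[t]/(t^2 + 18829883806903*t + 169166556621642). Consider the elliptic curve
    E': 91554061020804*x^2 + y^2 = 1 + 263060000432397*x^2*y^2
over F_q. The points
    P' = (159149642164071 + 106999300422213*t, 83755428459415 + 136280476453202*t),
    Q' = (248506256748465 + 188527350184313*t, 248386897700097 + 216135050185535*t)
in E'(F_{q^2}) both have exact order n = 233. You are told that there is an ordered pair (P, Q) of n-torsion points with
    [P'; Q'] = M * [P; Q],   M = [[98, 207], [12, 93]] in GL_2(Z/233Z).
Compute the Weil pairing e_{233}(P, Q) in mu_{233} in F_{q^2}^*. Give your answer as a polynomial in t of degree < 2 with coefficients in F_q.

Alternating bilinearity on E[233] (values in mu_{233} in F_{274872293610653^2}) gives e(P',Q') = e(P,Q)^det(M).
det(M) mod 233 = 106; its inverse in (Z/233)^* is 11 (check: 106*11 mod 233 = 1).
Edwards a_E,d_E -> Montgomery A=157719054393071,B=26785818499994 -> Weierstrass 87527513066337,186301961624946 via alpha=196538490380860,beta=25841588549765.
Miller loop for e_{233} over F_{274872293610653^2}: bits of 233 = 11101001; 7 double steps + 4 add steps, l/v at each.
f_P(D_Q)/f_Q(D_P) = 170829724758461 + 79869557954371*t.
Thus e_{233}(P,Q) = 22211196247184 + 3938743056171*t.

22211196247184 + 3938743056171*t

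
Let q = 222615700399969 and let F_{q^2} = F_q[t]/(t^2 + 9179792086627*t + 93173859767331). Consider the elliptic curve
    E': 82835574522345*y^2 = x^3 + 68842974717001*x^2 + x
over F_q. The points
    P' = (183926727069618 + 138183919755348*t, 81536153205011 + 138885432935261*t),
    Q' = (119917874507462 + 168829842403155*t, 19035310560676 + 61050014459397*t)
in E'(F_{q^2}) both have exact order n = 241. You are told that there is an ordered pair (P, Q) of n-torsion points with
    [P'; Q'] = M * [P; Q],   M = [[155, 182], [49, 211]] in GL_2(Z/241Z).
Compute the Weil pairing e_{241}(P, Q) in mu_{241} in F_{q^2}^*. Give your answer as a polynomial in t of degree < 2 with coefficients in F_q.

170284121791913 + 207164240106241*t

Under M = [[155,182],[49,211]] in GL_2(Z/241), e_{241}(P',Q') = e_{241}(P,Q)^(155*211-182*49 mod 241).
155*211 - 182*49 = 23787; reduced mod 241: det = 169, inverse 164.
(x,y)|->(49612149655134x+191812853273194,49612149655134y) sends E' to y^2=x^3+111921801566865*x+181252098841213.
Double-and-add over 11110001: 8-1 doublings, 5-1 additions; each step l_{T,T}/v_{2T} or l_{T,P'}/v at Q'+S for random S.
The quotient is 42035752643365 + 107650726057059*t.
Finally e_{241}(P,Q) = 170284121791913 + 207164240106241*t.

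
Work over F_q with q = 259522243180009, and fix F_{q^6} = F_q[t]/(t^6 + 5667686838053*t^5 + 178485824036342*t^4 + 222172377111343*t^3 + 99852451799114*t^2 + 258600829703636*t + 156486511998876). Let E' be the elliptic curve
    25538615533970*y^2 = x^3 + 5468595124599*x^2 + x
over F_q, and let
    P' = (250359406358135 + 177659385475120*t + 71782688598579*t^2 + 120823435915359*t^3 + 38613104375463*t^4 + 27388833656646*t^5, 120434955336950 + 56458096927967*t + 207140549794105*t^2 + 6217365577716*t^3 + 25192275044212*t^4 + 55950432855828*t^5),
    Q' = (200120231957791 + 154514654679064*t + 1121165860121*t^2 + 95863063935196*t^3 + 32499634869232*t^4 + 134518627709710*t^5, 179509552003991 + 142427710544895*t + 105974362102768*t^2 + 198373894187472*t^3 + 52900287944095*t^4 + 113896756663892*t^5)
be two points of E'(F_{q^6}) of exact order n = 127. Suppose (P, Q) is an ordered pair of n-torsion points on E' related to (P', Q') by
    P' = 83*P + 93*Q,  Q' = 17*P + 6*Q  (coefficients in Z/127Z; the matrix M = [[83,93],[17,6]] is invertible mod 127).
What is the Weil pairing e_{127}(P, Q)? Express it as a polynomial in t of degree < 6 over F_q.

59849027251260 + 100096820716903*t + 222680031317890*t^2 + 143900899897455*t^3 + 11461604528288*t^4 + 57139669655384*t^5

e_{127} is bilinear + alternating on E[127], so e_{127}(83*P + 93*Q, 17*P + 6*Q) = e_{127}(P,Q)^(83*6-93*17).
Inverting 60 mod 127: 36. Thus e_{127}(P,Q) = e(P',Q')^{36}.
Undo Montgomery via alpha=181886824556696, beta=82114307446221: (a',b')=(177472628284120,203043394677807) over F_{259522243180009}.
Double-and-add over 1111111: 7-1 doublings, 7-1 additions; each step l_{T,T}/v_{2T} or l_{T,P'}/v at Q'+S for random S.
Result: e(P',Q') = 96854799311188 + 235830213187062*t + 70375982391014*t^2 + 14315351496436*t^3 + 5681609903128*t^4 + 67630295918887*t^5.
Finally e_{127}(P,Q) = 59849027251260 + 100096820716903*t + 222680031317890*t^2 + 143900899897455*t^3 + 11461604528288*t^4 + 57139669655384*t^5.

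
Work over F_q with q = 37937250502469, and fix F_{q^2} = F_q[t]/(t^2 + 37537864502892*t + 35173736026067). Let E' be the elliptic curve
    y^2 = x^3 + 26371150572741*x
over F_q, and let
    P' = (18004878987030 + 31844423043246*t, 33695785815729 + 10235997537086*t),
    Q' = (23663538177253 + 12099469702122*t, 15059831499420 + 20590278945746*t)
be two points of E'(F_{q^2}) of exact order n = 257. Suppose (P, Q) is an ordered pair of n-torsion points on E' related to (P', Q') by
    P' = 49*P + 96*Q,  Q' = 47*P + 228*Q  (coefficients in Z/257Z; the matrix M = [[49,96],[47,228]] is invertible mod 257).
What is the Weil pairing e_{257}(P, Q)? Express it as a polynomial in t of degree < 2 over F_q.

e_{257}(aP+bQ,cP+dQ) = e_{257}(P,Q)^(ad-bc); with (a,b,c,d)=(49,96,47,228) this gives the det-257 law.
So e_{257}(P,Q) = e_{257}(P',Q')^{35}, since 235*35 = 1 mod 257.
Build f_{257,P'} and f_{257,Q'} via the 9-bit ladder of 257=100000001_2; evaluate at shifted divisors; quotient in F_{37937250502469^2}.
f_P(D_Q)/f_Q(D_P) = 6736223071136 + 34249068378709*t.
Raise to 35: e(P,Q) = 21653861328856 + 15745697819072*t in mu_{257}.

21653861328856 + 15745697819072*t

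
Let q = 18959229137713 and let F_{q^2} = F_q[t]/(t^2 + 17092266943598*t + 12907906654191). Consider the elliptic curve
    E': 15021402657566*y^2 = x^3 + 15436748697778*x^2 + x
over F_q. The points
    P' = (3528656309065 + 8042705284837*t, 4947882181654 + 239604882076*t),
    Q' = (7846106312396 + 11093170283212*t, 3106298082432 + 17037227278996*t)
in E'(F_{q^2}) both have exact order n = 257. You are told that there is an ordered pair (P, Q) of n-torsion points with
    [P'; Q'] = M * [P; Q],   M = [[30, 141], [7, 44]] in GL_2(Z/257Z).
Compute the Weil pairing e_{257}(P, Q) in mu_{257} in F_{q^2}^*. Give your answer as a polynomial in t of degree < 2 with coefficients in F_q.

15029088595601 + 7319687795992*t

Since e_{257}(P,P)=e_{257}(Q,Q)=1 and e_{257}(Q,P)=e_{257}(P,Q)^{-1}, expanding e_{257}(30*P + 141*Q,7*P + 44*Q) leaves e(P,Q)^det(M).
So e_{257}(P,Q) = e_{257}(P',Q')^{186}, since 76*186 = 1 mod 257.
(x,y)|->(6150890625783x+4072081024921,6150890625783y) sends E' to y^2=x^3+10204056181485*x+9084751440087.
9-bit Miller (100000001) on E'/F_{18959229137713} with a'=10204056181485, b'=9084751440087: accumulate tangent/chord ratios at Q'+S and P'+S'.
The quotient is 1487750579394 + 12194359927408*t.
Raise to 186: e(P,Q) = 15029088595601 + 7319687795992*t in mu_{257}.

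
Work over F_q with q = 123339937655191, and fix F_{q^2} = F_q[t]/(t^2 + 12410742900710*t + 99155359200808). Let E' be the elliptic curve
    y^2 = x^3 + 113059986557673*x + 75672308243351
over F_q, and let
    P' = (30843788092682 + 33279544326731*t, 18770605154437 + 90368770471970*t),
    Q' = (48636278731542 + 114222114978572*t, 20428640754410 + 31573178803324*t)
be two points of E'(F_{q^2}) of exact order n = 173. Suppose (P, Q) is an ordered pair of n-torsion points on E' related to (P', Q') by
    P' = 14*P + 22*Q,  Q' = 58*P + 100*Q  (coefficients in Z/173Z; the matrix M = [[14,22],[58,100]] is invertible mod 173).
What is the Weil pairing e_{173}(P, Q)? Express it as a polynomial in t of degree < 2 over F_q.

121616397988715 + 113447357096675*t

e_{173} is bilinear + alternating on E[173], so e_{173}(14*P + 22*Q, 58*P + 100*Q) = e_{173}(P,Q)^(14*100-22*58).
14*100 - 22*58 = 124; reduced mod 173: det = 124, inverse 60.
n = 173 = (10101101)_2 (8 bits, wt 5); accumulate f_{173,P'}(Q'+S)/f_{173,P'}(S) along the 7-step ladder.
So e_{173}(P',Q') = 33868912255972 + 7071987832359*t.
Hence e(P,Q) = 121616397988715 + 113447357096675*t in F_{123339937655191^2}^*.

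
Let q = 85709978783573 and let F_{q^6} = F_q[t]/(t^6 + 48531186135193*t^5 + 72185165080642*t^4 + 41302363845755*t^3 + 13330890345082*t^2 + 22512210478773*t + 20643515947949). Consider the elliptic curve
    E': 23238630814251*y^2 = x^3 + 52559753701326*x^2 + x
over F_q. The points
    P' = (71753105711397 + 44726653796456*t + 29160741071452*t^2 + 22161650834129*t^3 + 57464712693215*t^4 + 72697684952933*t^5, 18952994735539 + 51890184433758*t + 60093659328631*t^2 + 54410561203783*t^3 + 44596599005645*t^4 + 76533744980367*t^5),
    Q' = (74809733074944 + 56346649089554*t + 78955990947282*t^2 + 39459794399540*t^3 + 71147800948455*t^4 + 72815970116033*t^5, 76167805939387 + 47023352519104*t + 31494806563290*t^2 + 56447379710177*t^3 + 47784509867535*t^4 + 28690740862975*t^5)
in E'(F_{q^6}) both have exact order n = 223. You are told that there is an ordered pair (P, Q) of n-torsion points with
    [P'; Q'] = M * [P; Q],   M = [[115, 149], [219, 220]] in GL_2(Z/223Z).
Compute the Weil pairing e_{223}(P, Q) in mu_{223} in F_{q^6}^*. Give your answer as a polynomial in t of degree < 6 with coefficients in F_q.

11050199181283 + 50045869046150*t + 1303979748641*t^2 + 36318043960887*t^3 + 78513274568099*t^4 + 24998455984675*t^5

e_{223}(aP+bQ,cP+dQ) = e_{223}(P,Q)^(ad-bc); with (a,b,c,d)=(115,149,219,220) this gives the det-223 law.
det(M) mod 223 = 28; its inverse in (Z/223)^* is 8 (check: 28*8 mod 223 = 1).
(x,y)|->(248689463351x+7216145603066,248689463351y) sends E' to y^2=x^3+79743110613729*x+22877909270905.
Double-and-add over 11011111: 8-1 doublings, 7-1 additions; each step l_{T,T}/v_{2T} or l_{T,P'}/v at Q'+S for random S.
Miller gives e_{223}(P',Q') = 10342353997887 + 31782868913651*t + 31083391955438*t^2 + 10318466010141*t^3 + 17977352850124*t^4 + 34388452274580*t^5 in F_{85709978783573^6}.
Finally e_{223}(P,Q) = 11050199181283 + 50045869046150*t + 1303979748641*t^2 + 36318043960887*t^3 + 78513274568099*t^4 + 24998455984675*t^5.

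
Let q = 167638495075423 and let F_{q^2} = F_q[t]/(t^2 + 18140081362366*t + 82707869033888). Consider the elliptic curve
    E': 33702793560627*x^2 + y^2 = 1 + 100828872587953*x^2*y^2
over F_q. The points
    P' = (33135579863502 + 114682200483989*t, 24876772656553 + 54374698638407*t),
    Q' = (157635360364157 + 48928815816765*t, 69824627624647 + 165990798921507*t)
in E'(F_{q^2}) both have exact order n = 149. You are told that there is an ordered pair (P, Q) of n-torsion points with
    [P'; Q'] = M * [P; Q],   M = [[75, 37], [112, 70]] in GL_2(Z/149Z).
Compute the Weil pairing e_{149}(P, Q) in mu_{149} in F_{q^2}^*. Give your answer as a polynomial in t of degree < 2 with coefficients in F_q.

e_{149} is bilinear + alternating on E[149], so e_{149}(75*P + 37*Q, 112*P + 70*Q) = e_{149}(P,Q)^(75*70-37*112).
75*70 - 37*112 = 1106; reduced mod 149: det = 63, inverse 123.
Map (x,y)_Ed via u=(1+y)/(1-y), v=(1+y)/((1-y)x) to Montgomery A=117050311872048,B=110774791702236; then to (a',b')=(28980770891433,66188254191092).
Run Miller on y^2=x^3+28980770891433*x+66188254191092 over F_{167638495075423}: ladder 10010101 (8 bits); e = f_P(D_Q)/f_Q(D_P).
So e_{149}(P',Q') = 23248315746852 + 165208559223716*t.
e_{149}(P,Q) = (23248315746852 + 165208559223716*t)^{123} = 17843423388271 + 25432492786430*t.

17843423388271 + 25432492786430*t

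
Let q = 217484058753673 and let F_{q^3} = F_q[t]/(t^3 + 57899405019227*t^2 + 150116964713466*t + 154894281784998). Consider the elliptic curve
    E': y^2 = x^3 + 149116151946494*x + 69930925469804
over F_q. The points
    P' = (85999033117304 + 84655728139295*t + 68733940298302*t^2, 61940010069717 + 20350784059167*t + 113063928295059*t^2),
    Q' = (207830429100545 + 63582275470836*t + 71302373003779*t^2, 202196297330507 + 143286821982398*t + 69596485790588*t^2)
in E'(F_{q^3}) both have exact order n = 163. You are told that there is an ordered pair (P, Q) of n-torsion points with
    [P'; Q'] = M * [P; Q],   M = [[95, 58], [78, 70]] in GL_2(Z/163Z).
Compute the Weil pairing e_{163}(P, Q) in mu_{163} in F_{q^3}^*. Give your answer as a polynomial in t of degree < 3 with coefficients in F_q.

29354006469555 + 160761632992989*t + 49646087667888*t^2

e_{163} is bilinear + alternating on E[163], so e_{163}(95*P + 58*Q, 78*P + 70*Q) = e_{163}(P,Q)^(95*70-58*78).
Hence e(P,Q) = e(P',Q')^{70} where 70 = 7^{-1} mod 163.
8-bit Miller (10100011) on E'/F_{217484058753673} with a'=149116151946494, b'=69930925469804: accumulate tangent/chord ratios at Q'+S and P'+S'.
The quotient is 96425707027313 + 109859548838052*t + 201796580217767*t^2.
Finally e_{163}(P,Q) = 29354006469555 + 160761632992989*t + 49646087667888*t^2.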